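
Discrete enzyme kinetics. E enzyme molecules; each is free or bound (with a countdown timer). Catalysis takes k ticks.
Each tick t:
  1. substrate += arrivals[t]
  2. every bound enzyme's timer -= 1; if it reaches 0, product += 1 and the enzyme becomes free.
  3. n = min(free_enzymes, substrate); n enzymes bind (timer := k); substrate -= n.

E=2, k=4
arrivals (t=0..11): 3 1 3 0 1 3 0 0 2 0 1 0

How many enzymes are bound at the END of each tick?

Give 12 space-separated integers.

Answer: 2 2 2 2 2 2 2 2 2 2 2 2

Derivation:
t=0: arr=3 -> substrate=1 bound=2 product=0
t=1: arr=1 -> substrate=2 bound=2 product=0
t=2: arr=3 -> substrate=5 bound=2 product=0
t=3: arr=0 -> substrate=5 bound=2 product=0
t=4: arr=1 -> substrate=4 bound=2 product=2
t=5: arr=3 -> substrate=7 bound=2 product=2
t=6: arr=0 -> substrate=7 bound=2 product=2
t=7: arr=0 -> substrate=7 bound=2 product=2
t=8: arr=2 -> substrate=7 bound=2 product=4
t=9: arr=0 -> substrate=7 bound=2 product=4
t=10: arr=1 -> substrate=8 bound=2 product=4
t=11: arr=0 -> substrate=8 bound=2 product=4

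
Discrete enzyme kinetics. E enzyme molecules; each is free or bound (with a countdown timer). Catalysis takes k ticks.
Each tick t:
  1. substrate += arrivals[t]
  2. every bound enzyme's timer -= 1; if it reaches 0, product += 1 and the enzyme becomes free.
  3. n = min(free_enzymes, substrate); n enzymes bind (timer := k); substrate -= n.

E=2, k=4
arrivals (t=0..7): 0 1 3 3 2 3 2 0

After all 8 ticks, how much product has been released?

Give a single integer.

t=0: arr=0 -> substrate=0 bound=0 product=0
t=1: arr=1 -> substrate=0 bound=1 product=0
t=2: arr=3 -> substrate=2 bound=2 product=0
t=3: arr=3 -> substrate=5 bound=2 product=0
t=4: arr=2 -> substrate=7 bound=2 product=0
t=5: arr=3 -> substrate=9 bound=2 product=1
t=6: arr=2 -> substrate=10 bound=2 product=2
t=7: arr=0 -> substrate=10 bound=2 product=2

Answer: 2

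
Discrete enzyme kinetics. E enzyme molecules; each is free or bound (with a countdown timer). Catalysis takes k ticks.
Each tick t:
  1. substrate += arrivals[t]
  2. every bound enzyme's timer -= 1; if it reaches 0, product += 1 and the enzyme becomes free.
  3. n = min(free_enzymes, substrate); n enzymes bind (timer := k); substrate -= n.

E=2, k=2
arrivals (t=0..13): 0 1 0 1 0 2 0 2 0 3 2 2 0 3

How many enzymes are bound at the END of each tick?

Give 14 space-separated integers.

Answer: 0 1 1 1 1 2 2 2 2 2 2 2 2 2

Derivation:
t=0: arr=0 -> substrate=0 bound=0 product=0
t=1: arr=1 -> substrate=0 bound=1 product=0
t=2: arr=0 -> substrate=0 bound=1 product=0
t=3: arr=1 -> substrate=0 bound=1 product=1
t=4: arr=0 -> substrate=0 bound=1 product=1
t=5: arr=2 -> substrate=0 bound=2 product=2
t=6: arr=0 -> substrate=0 bound=2 product=2
t=7: arr=2 -> substrate=0 bound=2 product=4
t=8: arr=0 -> substrate=0 bound=2 product=4
t=9: arr=3 -> substrate=1 bound=2 product=6
t=10: arr=2 -> substrate=3 bound=2 product=6
t=11: arr=2 -> substrate=3 bound=2 product=8
t=12: arr=0 -> substrate=3 bound=2 product=8
t=13: arr=3 -> substrate=4 bound=2 product=10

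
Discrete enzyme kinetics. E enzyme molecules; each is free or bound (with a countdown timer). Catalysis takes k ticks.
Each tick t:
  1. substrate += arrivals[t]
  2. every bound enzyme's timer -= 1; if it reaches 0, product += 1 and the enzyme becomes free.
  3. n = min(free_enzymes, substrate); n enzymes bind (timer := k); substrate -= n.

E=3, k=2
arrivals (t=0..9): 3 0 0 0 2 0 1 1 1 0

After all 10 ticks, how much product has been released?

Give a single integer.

t=0: arr=3 -> substrate=0 bound=3 product=0
t=1: arr=0 -> substrate=0 bound=3 product=0
t=2: arr=0 -> substrate=0 bound=0 product=3
t=3: arr=0 -> substrate=0 bound=0 product=3
t=4: arr=2 -> substrate=0 bound=2 product=3
t=5: arr=0 -> substrate=0 bound=2 product=3
t=6: arr=1 -> substrate=0 bound=1 product=5
t=7: arr=1 -> substrate=0 bound=2 product=5
t=8: arr=1 -> substrate=0 bound=2 product=6
t=9: arr=0 -> substrate=0 bound=1 product=7

Answer: 7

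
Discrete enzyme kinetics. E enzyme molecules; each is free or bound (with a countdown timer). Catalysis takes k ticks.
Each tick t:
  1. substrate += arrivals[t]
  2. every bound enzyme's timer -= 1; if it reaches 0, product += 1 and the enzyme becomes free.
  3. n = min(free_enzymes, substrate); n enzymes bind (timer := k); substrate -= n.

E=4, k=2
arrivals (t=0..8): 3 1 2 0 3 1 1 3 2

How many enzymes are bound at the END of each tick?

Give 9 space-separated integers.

t=0: arr=3 -> substrate=0 bound=3 product=0
t=1: arr=1 -> substrate=0 bound=4 product=0
t=2: arr=2 -> substrate=0 bound=3 product=3
t=3: arr=0 -> substrate=0 bound=2 product=4
t=4: arr=3 -> substrate=0 bound=3 product=6
t=5: arr=1 -> substrate=0 bound=4 product=6
t=6: arr=1 -> substrate=0 bound=2 product=9
t=7: arr=3 -> substrate=0 bound=4 product=10
t=8: arr=2 -> substrate=1 bound=4 product=11

Answer: 3 4 3 2 3 4 2 4 4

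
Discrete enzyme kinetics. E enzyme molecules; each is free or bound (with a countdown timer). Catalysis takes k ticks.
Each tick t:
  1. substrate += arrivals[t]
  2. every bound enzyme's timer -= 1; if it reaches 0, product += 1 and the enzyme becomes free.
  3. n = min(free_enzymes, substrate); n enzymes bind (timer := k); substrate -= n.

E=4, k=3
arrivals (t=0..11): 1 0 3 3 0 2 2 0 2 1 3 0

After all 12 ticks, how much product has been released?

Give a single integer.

t=0: arr=1 -> substrate=0 bound=1 product=0
t=1: arr=0 -> substrate=0 bound=1 product=0
t=2: arr=3 -> substrate=0 bound=4 product=0
t=3: arr=3 -> substrate=2 bound=4 product=1
t=4: arr=0 -> substrate=2 bound=4 product=1
t=5: arr=2 -> substrate=1 bound=4 product=4
t=6: arr=2 -> substrate=2 bound=4 product=5
t=7: arr=0 -> substrate=2 bound=4 product=5
t=8: arr=2 -> substrate=1 bound=4 product=8
t=9: arr=1 -> substrate=1 bound=4 product=9
t=10: arr=3 -> substrate=4 bound=4 product=9
t=11: arr=0 -> substrate=1 bound=4 product=12

Answer: 12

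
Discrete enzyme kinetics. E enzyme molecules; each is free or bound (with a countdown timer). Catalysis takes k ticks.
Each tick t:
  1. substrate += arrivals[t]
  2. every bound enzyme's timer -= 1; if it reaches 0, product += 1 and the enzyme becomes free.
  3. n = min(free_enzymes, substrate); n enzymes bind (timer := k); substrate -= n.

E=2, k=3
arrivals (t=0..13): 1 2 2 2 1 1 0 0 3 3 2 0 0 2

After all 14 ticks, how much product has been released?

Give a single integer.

t=0: arr=1 -> substrate=0 bound=1 product=0
t=1: arr=2 -> substrate=1 bound=2 product=0
t=2: arr=2 -> substrate=3 bound=2 product=0
t=3: arr=2 -> substrate=4 bound=2 product=1
t=4: arr=1 -> substrate=4 bound=2 product=2
t=5: arr=1 -> substrate=5 bound=2 product=2
t=6: arr=0 -> substrate=4 bound=2 product=3
t=7: arr=0 -> substrate=3 bound=2 product=4
t=8: arr=3 -> substrate=6 bound=2 product=4
t=9: arr=3 -> substrate=8 bound=2 product=5
t=10: arr=2 -> substrate=9 bound=2 product=6
t=11: arr=0 -> substrate=9 bound=2 product=6
t=12: arr=0 -> substrate=8 bound=2 product=7
t=13: arr=2 -> substrate=9 bound=2 product=8

Answer: 8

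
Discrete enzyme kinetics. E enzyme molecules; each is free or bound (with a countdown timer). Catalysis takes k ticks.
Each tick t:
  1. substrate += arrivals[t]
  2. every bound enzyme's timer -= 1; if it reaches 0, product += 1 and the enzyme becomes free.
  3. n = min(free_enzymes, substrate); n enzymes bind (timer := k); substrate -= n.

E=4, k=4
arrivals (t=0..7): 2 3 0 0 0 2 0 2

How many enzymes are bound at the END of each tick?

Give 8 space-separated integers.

Answer: 2 4 4 4 3 3 3 4

Derivation:
t=0: arr=2 -> substrate=0 bound=2 product=0
t=1: arr=3 -> substrate=1 bound=4 product=0
t=2: arr=0 -> substrate=1 bound=4 product=0
t=3: arr=0 -> substrate=1 bound=4 product=0
t=4: arr=0 -> substrate=0 bound=3 product=2
t=5: arr=2 -> substrate=0 bound=3 product=4
t=6: arr=0 -> substrate=0 bound=3 product=4
t=7: arr=2 -> substrate=1 bound=4 product=4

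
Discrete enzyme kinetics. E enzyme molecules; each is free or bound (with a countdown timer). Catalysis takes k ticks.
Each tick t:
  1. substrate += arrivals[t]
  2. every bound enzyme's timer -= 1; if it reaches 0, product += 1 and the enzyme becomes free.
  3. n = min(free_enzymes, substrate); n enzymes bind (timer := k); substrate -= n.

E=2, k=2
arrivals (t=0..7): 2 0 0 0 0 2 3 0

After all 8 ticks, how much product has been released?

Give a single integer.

t=0: arr=2 -> substrate=0 bound=2 product=0
t=1: arr=0 -> substrate=0 bound=2 product=0
t=2: arr=0 -> substrate=0 bound=0 product=2
t=3: arr=0 -> substrate=0 bound=0 product=2
t=4: arr=0 -> substrate=0 bound=0 product=2
t=5: arr=2 -> substrate=0 bound=2 product=2
t=6: arr=3 -> substrate=3 bound=2 product=2
t=7: arr=0 -> substrate=1 bound=2 product=4

Answer: 4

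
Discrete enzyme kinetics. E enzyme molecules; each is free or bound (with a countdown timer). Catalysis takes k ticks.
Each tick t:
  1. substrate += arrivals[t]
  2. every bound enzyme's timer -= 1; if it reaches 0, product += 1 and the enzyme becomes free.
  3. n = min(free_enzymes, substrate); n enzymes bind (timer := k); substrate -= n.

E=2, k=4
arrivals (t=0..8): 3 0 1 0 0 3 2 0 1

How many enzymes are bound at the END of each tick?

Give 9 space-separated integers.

t=0: arr=3 -> substrate=1 bound=2 product=0
t=1: arr=0 -> substrate=1 bound=2 product=0
t=2: arr=1 -> substrate=2 bound=2 product=0
t=3: arr=0 -> substrate=2 bound=2 product=0
t=4: arr=0 -> substrate=0 bound=2 product=2
t=5: arr=3 -> substrate=3 bound=2 product=2
t=6: arr=2 -> substrate=5 bound=2 product=2
t=7: arr=0 -> substrate=5 bound=2 product=2
t=8: arr=1 -> substrate=4 bound=2 product=4

Answer: 2 2 2 2 2 2 2 2 2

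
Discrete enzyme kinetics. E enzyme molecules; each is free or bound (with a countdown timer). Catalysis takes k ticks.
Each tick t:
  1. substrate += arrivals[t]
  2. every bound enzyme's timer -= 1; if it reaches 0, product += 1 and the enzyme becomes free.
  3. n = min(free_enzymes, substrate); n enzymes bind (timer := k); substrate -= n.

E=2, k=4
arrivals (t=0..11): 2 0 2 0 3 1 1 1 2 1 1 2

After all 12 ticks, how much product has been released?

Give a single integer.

Answer: 4

Derivation:
t=0: arr=2 -> substrate=0 bound=2 product=0
t=1: arr=0 -> substrate=0 bound=2 product=0
t=2: arr=2 -> substrate=2 bound=2 product=0
t=3: arr=0 -> substrate=2 bound=2 product=0
t=4: arr=3 -> substrate=3 bound=2 product=2
t=5: arr=1 -> substrate=4 bound=2 product=2
t=6: arr=1 -> substrate=5 bound=2 product=2
t=7: arr=1 -> substrate=6 bound=2 product=2
t=8: arr=2 -> substrate=6 bound=2 product=4
t=9: arr=1 -> substrate=7 bound=2 product=4
t=10: arr=1 -> substrate=8 bound=2 product=4
t=11: arr=2 -> substrate=10 bound=2 product=4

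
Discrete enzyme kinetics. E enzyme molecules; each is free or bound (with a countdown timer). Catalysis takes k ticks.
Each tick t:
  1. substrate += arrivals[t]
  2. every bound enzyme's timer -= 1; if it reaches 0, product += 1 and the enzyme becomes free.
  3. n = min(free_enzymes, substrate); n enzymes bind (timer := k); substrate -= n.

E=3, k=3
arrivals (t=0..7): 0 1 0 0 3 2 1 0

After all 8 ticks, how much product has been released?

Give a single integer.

Answer: 4

Derivation:
t=0: arr=0 -> substrate=0 bound=0 product=0
t=1: arr=1 -> substrate=0 bound=1 product=0
t=2: arr=0 -> substrate=0 bound=1 product=0
t=3: arr=0 -> substrate=0 bound=1 product=0
t=4: arr=3 -> substrate=0 bound=3 product=1
t=5: arr=2 -> substrate=2 bound=3 product=1
t=6: arr=1 -> substrate=3 bound=3 product=1
t=7: arr=0 -> substrate=0 bound=3 product=4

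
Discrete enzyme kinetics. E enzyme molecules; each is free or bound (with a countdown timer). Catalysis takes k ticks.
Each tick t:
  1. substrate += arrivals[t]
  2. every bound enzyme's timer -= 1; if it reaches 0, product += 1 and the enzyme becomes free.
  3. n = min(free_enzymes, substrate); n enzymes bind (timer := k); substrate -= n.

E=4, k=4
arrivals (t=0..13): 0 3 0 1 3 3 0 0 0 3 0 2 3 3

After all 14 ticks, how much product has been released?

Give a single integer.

t=0: arr=0 -> substrate=0 bound=0 product=0
t=1: arr=3 -> substrate=0 bound=3 product=0
t=2: arr=0 -> substrate=0 bound=3 product=0
t=3: arr=1 -> substrate=0 bound=4 product=0
t=4: arr=3 -> substrate=3 bound=4 product=0
t=5: arr=3 -> substrate=3 bound=4 product=3
t=6: arr=0 -> substrate=3 bound=4 product=3
t=7: arr=0 -> substrate=2 bound=4 product=4
t=8: arr=0 -> substrate=2 bound=4 product=4
t=9: arr=3 -> substrate=2 bound=4 product=7
t=10: arr=0 -> substrate=2 bound=4 product=7
t=11: arr=2 -> substrate=3 bound=4 product=8
t=12: arr=3 -> substrate=6 bound=4 product=8
t=13: arr=3 -> substrate=6 bound=4 product=11

Answer: 11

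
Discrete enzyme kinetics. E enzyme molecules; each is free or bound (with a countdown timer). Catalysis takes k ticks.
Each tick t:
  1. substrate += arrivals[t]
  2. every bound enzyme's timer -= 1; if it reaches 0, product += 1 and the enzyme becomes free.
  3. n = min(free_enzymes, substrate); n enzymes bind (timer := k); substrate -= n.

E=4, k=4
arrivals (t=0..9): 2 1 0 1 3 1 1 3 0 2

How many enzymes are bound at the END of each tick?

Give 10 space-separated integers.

Answer: 2 3 3 4 4 4 4 4 4 4

Derivation:
t=0: arr=2 -> substrate=0 bound=2 product=0
t=1: arr=1 -> substrate=0 bound=3 product=0
t=2: arr=0 -> substrate=0 bound=3 product=0
t=3: arr=1 -> substrate=0 bound=4 product=0
t=4: arr=3 -> substrate=1 bound=4 product=2
t=5: arr=1 -> substrate=1 bound=4 product=3
t=6: arr=1 -> substrate=2 bound=4 product=3
t=7: arr=3 -> substrate=4 bound=4 product=4
t=8: arr=0 -> substrate=2 bound=4 product=6
t=9: arr=2 -> substrate=3 bound=4 product=7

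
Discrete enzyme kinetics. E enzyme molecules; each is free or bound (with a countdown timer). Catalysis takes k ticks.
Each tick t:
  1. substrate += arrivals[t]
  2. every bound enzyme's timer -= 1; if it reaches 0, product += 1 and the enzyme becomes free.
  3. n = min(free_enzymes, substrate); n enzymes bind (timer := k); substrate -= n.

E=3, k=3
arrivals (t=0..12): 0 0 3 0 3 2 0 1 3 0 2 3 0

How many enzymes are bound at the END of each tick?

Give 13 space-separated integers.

Answer: 0 0 3 3 3 3 3 3 3 3 3 3 3

Derivation:
t=0: arr=0 -> substrate=0 bound=0 product=0
t=1: arr=0 -> substrate=0 bound=0 product=0
t=2: arr=3 -> substrate=0 bound=3 product=0
t=3: arr=0 -> substrate=0 bound=3 product=0
t=4: arr=3 -> substrate=3 bound=3 product=0
t=5: arr=2 -> substrate=2 bound=3 product=3
t=6: arr=0 -> substrate=2 bound=3 product=3
t=7: arr=1 -> substrate=3 bound=3 product=3
t=8: arr=3 -> substrate=3 bound=3 product=6
t=9: arr=0 -> substrate=3 bound=3 product=6
t=10: arr=2 -> substrate=5 bound=3 product=6
t=11: arr=3 -> substrate=5 bound=3 product=9
t=12: arr=0 -> substrate=5 bound=3 product=9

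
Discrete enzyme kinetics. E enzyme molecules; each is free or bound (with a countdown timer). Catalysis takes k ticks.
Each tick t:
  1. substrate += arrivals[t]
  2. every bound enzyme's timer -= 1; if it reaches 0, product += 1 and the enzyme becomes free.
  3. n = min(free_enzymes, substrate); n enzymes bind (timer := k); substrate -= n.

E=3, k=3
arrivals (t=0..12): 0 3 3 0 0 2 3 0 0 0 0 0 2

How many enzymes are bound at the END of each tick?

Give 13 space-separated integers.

t=0: arr=0 -> substrate=0 bound=0 product=0
t=1: arr=3 -> substrate=0 bound=3 product=0
t=2: arr=3 -> substrate=3 bound=3 product=0
t=3: arr=0 -> substrate=3 bound=3 product=0
t=4: arr=0 -> substrate=0 bound=3 product=3
t=5: arr=2 -> substrate=2 bound=3 product=3
t=6: arr=3 -> substrate=5 bound=3 product=3
t=7: arr=0 -> substrate=2 bound=3 product=6
t=8: arr=0 -> substrate=2 bound=3 product=6
t=9: arr=0 -> substrate=2 bound=3 product=6
t=10: arr=0 -> substrate=0 bound=2 product=9
t=11: arr=0 -> substrate=0 bound=2 product=9
t=12: arr=2 -> substrate=1 bound=3 product=9

Answer: 0 3 3 3 3 3 3 3 3 3 2 2 3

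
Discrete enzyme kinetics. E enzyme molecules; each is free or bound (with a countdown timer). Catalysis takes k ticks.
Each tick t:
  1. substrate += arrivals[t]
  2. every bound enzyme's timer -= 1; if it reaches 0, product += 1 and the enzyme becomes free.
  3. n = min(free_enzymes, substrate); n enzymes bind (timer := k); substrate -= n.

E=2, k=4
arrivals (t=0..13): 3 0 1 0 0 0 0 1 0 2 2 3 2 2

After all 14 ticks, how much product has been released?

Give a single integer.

t=0: arr=3 -> substrate=1 bound=2 product=0
t=1: arr=0 -> substrate=1 bound=2 product=0
t=2: arr=1 -> substrate=2 bound=2 product=0
t=3: arr=0 -> substrate=2 bound=2 product=0
t=4: arr=0 -> substrate=0 bound=2 product=2
t=5: arr=0 -> substrate=0 bound=2 product=2
t=6: arr=0 -> substrate=0 bound=2 product=2
t=7: arr=1 -> substrate=1 bound=2 product=2
t=8: arr=0 -> substrate=0 bound=1 product=4
t=9: arr=2 -> substrate=1 bound=2 product=4
t=10: arr=2 -> substrate=3 bound=2 product=4
t=11: arr=3 -> substrate=6 bound=2 product=4
t=12: arr=2 -> substrate=7 bound=2 product=5
t=13: arr=2 -> substrate=8 bound=2 product=6

Answer: 6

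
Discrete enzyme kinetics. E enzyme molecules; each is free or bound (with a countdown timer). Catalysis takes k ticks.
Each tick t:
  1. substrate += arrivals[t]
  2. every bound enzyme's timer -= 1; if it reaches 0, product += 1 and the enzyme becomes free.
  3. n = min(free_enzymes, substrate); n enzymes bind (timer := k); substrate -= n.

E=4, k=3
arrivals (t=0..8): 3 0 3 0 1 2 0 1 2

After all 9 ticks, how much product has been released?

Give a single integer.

t=0: arr=3 -> substrate=0 bound=3 product=0
t=1: arr=0 -> substrate=0 bound=3 product=0
t=2: arr=3 -> substrate=2 bound=4 product=0
t=3: arr=0 -> substrate=0 bound=3 product=3
t=4: arr=1 -> substrate=0 bound=4 product=3
t=5: arr=2 -> substrate=1 bound=4 product=4
t=6: arr=0 -> substrate=0 bound=3 product=6
t=7: arr=1 -> substrate=0 bound=3 product=7
t=8: arr=2 -> substrate=0 bound=4 product=8

Answer: 8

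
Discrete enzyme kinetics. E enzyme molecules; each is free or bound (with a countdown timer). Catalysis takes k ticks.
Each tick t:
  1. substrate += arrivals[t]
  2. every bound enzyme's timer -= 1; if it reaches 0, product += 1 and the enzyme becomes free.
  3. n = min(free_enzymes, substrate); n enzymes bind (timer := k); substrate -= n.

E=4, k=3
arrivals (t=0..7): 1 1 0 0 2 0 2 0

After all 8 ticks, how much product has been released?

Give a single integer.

Answer: 4

Derivation:
t=0: arr=1 -> substrate=0 bound=1 product=0
t=1: arr=1 -> substrate=0 bound=2 product=0
t=2: arr=0 -> substrate=0 bound=2 product=0
t=3: arr=0 -> substrate=0 bound=1 product=1
t=4: arr=2 -> substrate=0 bound=2 product=2
t=5: arr=0 -> substrate=0 bound=2 product=2
t=6: arr=2 -> substrate=0 bound=4 product=2
t=7: arr=0 -> substrate=0 bound=2 product=4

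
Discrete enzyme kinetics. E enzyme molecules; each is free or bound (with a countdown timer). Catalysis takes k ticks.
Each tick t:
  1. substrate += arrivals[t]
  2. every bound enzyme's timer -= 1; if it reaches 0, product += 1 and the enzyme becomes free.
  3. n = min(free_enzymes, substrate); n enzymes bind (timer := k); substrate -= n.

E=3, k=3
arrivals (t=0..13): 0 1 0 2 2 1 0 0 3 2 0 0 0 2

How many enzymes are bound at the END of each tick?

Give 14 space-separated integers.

t=0: arr=0 -> substrate=0 bound=0 product=0
t=1: arr=1 -> substrate=0 bound=1 product=0
t=2: arr=0 -> substrate=0 bound=1 product=0
t=3: arr=2 -> substrate=0 bound=3 product=0
t=4: arr=2 -> substrate=1 bound=3 product=1
t=5: arr=1 -> substrate=2 bound=3 product=1
t=6: arr=0 -> substrate=0 bound=3 product=3
t=7: arr=0 -> substrate=0 bound=2 product=4
t=8: arr=3 -> substrate=2 bound=3 product=4
t=9: arr=2 -> substrate=2 bound=3 product=6
t=10: arr=0 -> substrate=2 bound=3 product=6
t=11: arr=0 -> substrate=1 bound=3 product=7
t=12: arr=0 -> substrate=0 bound=2 product=9
t=13: arr=2 -> substrate=1 bound=3 product=9

Answer: 0 1 1 3 3 3 3 2 3 3 3 3 2 3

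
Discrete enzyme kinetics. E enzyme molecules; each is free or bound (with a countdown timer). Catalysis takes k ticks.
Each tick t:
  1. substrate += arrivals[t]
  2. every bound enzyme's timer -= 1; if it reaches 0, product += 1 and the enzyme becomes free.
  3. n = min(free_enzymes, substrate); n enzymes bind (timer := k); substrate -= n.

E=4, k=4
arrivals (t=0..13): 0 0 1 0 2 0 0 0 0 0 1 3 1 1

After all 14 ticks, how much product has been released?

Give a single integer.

t=0: arr=0 -> substrate=0 bound=0 product=0
t=1: arr=0 -> substrate=0 bound=0 product=0
t=2: arr=1 -> substrate=0 bound=1 product=0
t=3: arr=0 -> substrate=0 bound=1 product=0
t=4: arr=2 -> substrate=0 bound=3 product=0
t=5: arr=0 -> substrate=0 bound=3 product=0
t=6: arr=0 -> substrate=0 bound=2 product=1
t=7: arr=0 -> substrate=0 bound=2 product=1
t=8: arr=0 -> substrate=0 bound=0 product=3
t=9: arr=0 -> substrate=0 bound=0 product=3
t=10: arr=1 -> substrate=0 bound=1 product=3
t=11: arr=3 -> substrate=0 bound=4 product=3
t=12: arr=1 -> substrate=1 bound=4 product=3
t=13: arr=1 -> substrate=2 bound=4 product=3

Answer: 3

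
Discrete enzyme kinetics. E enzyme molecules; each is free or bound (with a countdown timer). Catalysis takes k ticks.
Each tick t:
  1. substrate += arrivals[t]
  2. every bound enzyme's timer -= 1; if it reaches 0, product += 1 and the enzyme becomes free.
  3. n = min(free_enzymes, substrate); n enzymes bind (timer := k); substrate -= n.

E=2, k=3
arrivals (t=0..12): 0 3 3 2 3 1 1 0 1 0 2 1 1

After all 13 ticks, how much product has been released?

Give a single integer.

Answer: 6

Derivation:
t=0: arr=0 -> substrate=0 bound=0 product=0
t=1: arr=3 -> substrate=1 bound=2 product=0
t=2: arr=3 -> substrate=4 bound=2 product=0
t=3: arr=2 -> substrate=6 bound=2 product=0
t=4: arr=3 -> substrate=7 bound=2 product=2
t=5: arr=1 -> substrate=8 bound=2 product=2
t=6: arr=1 -> substrate=9 bound=2 product=2
t=7: arr=0 -> substrate=7 bound=2 product=4
t=8: arr=1 -> substrate=8 bound=2 product=4
t=9: arr=0 -> substrate=8 bound=2 product=4
t=10: arr=2 -> substrate=8 bound=2 product=6
t=11: arr=1 -> substrate=9 bound=2 product=6
t=12: arr=1 -> substrate=10 bound=2 product=6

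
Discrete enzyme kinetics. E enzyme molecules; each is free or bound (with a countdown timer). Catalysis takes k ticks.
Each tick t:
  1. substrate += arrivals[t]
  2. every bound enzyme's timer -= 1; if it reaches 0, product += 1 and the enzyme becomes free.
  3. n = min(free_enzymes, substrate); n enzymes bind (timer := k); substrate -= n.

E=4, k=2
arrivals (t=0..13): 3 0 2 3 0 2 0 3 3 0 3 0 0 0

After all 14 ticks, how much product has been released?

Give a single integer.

t=0: arr=3 -> substrate=0 bound=3 product=0
t=1: arr=0 -> substrate=0 bound=3 product=0
t=2: arr=2 -> substrate=0 bound=2 product=3
t=3: arr=3 -> substrate=1 bound=4 product=3
t=4: arr=0 -> substrate=0 bound=3 product=5
t=5: arr=2 -> substrate=0 bound=3 product=7
t=6: arr=0 -> substrate=0 bound=2 product=8
t=7: arr=3 -> substrate=0 bound=3 product=10
t=8: arr=3 -> substrate=2 bound=4 product=10
t=9: arr=0 -> substrate=0 bound=3 product=13
t=10: arr=3 -> substrate=1 bound=4 product=14
t=11: arr=0 -> substrate=0 bound=3 product=16
t=12: arr=0 -> substrate=0 bound=1 product=18
t=13: arr=0 -> substrate=0 bound=0 product=19

Answer: 19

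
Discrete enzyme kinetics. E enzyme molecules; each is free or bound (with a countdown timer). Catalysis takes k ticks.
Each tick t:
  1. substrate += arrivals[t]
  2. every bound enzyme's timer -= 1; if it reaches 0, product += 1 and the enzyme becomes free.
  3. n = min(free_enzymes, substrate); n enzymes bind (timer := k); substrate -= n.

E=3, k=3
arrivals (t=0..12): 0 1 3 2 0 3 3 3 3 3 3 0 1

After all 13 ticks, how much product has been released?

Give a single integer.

Answer: 9

Derivation:
t=0: arr=0 -> substrate=0 bound=0 product=0
t=1: arr=1 -> substrate=0 bound=1 product=0
t=2: arr=3 -> substrate=1 bound=3 product=0
t=3: arr=2 -> substrate=3 bound=3 product=0
t=4: arr=0 -> substrate=2 bound=3 product=1
t=5: arr=3 -> substrate=3 bound=3 product=3
t=6: arr=3 -> substrate=6 bound=3 product=3
t=7: arr=3 -> substrate=8 bound=3 product=4
t=8: arr=3 -> substrate=9 bound=3 product=6
t=9: arr=3 -> substrate=12 bound=3 product=6
t=10: arr=3 -> substrate=14 bound=3 product=7
t=11: arr=0 -> substrate=12 bound=3 product=9
t=12: arr=1 -> substrate=13 bound=3 product=9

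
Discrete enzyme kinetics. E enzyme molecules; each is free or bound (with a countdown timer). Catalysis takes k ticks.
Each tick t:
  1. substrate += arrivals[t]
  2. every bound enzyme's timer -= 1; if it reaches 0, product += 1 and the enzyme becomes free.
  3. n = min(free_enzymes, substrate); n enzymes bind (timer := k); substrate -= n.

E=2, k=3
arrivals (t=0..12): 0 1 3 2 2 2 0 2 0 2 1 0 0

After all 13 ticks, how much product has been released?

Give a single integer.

t=0: arr=0 -> substrate=0 bound=0 product=0
t=1: arr=1 -> substrate=0 bound=1 product=0
t=2: arr=3 -> substrate=2 bound=2 product=0
t=3: arr=2 -> substrate=4 bound=2 product=0
t=4: arr=2 -> substrate=5 bound=2 product=1
t=5: arr=2 -> substrate=6 bound=2 product=2
t=6: arr=0 -> substrate=6 bound=2 product=2
t=7: arr=2 -> substrate=7 bound=2 product=3
t=8: arr=0 -> substrate=6 bound=2 product=4
t=9: arr=2 -> substrate=8 bound=2 product=4
t=10: arr=1 -> substrate=8 bound=2 product=5
t=11: arr=0 -> substrate=7 bound=2 product=6
t=12: arr=0 -> substrate=7 bound=2 product=6

Answer: 6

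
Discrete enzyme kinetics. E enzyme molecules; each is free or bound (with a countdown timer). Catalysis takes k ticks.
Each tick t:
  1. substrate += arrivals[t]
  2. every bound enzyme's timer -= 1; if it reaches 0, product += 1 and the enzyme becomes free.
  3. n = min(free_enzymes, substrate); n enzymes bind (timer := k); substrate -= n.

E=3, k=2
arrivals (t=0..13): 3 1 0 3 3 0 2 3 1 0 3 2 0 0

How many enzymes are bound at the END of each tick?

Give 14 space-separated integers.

t=0: arr=3 -> substrate=0 bound=3 product=0
t=1: arr=1 -> substrate=1 bound=3 product=0
t=2: arr=0 -> substrate=0 bound=1 product=3
t=3: arr=3 -> substrate=1 bound=3 product=3
t=4: arr=3 -> substrate=3 bound=3 product=4
t=5: arr=0 -> substrate=1 bound=3 product=6
t=6: arr=2 -> substrate=2 bound=3 product=7
t=7: arr=3 -> substrate=3 bound=3 product=9
t=8: arr=1 -> substrate=3 bound=3 product=10
t=9: arr=0 -> substrate=1 bound=3 product=12
t=10: arr=3 -> substrate=3 bound=3 product=13
t=11: arr=2 -> substrate=3 bound=3 product=15
t=12: arr=0 -> substrate=2 bound=3 product=16
t=13: arr=0 -> substrate=0 bound=3 product=18

Answer: 3 3 1 3 3 3 3 3 3 3 3 3 3 3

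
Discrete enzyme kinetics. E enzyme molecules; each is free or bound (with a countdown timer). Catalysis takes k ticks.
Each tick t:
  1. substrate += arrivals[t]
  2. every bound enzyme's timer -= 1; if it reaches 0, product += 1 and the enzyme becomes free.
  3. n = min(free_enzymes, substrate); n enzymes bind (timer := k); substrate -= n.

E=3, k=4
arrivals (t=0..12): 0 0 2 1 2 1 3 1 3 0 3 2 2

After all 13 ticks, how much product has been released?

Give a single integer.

t=0: arr=0 -> substrate=0 bound=0 product=0
t=1: arr=0 -> substrate=0 bound=0 product=0
t=2: arr=2 -> substrate=0 bound=2 product=0
t=3: arr=1 -> substrate=0 bound=3 product=0
t=4: arr=2 -> substrate=2 bound=3 product=0
t=5: arr=1 -> substrate=3 bound=3 product=0
t=6: arr=3 -> substrate=4 bound=3 product=2
t=7: arr=1 -> substrate=4 bound=3 product=3
t=8: arr=3 -> substrate=7 bound=3 product=3
t=9: arr=0 -> substrate=7 bound=3 product=3
t=10: arr=3 -> substrate=8 bound=3 product=5
t=11: arr=2 -> substrate=9 bound=3 product=6
t=12: arr=2 -> substrate=11 bound=3 product=6

Answer: 6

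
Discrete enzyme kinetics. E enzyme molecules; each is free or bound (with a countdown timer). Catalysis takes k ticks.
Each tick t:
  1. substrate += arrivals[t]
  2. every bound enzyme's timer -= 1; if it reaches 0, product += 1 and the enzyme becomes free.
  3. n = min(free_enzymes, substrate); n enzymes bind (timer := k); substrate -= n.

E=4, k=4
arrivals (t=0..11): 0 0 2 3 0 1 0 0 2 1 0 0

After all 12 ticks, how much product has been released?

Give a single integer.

Answer: 6

Derivation:
t=0: arr=0 -> substrate=0 bound=0 product=0
t=1: arr=0 -> substrate=0 bound=0 product=0
t=2: arr=2 -> substrate=0 bound=2 product=0
t=3: arr=3 -> substrate=1 bound=4 product=0
t=4: arr=0 -> substrate=1 bound=4 product=0
t=5: arr=1 -> substrate=2 bound=4 product=0
t=6: arr=0 -> substrate=0 bound=4 product=2
t=7: arr=0 -> substrate=0 bound=2 product=4
t=8: arr=2 -> substrate=0 bound=4 product=4
t=9: arr=1 -> substrate=1 bound=4 product=4
t=10: arr=0 -> substrate=0 bound=3 product=6
t=11: arr=0 -> substrate=0 bound=3 product=6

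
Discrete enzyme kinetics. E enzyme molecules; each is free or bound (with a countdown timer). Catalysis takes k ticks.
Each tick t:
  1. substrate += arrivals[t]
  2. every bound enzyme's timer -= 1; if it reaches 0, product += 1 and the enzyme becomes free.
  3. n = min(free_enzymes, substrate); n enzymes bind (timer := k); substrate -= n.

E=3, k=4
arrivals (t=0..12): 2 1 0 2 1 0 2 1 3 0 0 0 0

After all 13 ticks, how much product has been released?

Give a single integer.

Answer: 8

Derivation:
t=0: arr=2 -> substrate=0 bound=2 product=0
t=1: arr=1 -> substrate=0 bound=3 product=0
t=2: arr=0 -> substrate=0 bound=3 product=0
t=3: arr=2 -> substrate=2 bound=3 product=0
t=4: arr=1 -> substrate=1 bound=3 product=2
t=5: arr=0 -> substrate=0 bound=3 product=3
t=6: arr=2 -> substrate=2 bound=3 product=3
t=7: arr=1 -> substrate=3 bound=3 product=3
t=8: arr=3 -> substrate=4 bound=3 product=5
t=9: arr=0 -> substrate=3 bound=3 product=6
t=10: arr=0 -> substrate=3 bound=3 product=6
t=11: arr=0 -> substrate=3 bound=3 product=6
t=12: arr=0 -> substrate=1 bound=3 product=8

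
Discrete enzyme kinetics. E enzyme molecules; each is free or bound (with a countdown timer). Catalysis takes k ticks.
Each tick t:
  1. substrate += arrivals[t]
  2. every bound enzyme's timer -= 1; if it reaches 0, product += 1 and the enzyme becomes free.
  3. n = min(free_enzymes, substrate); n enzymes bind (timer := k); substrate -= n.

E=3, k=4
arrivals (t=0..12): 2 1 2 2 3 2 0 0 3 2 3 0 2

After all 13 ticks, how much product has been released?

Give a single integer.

t=0: arr=2 -> substrate=0 bound=2 product=0
t=1: arr=1 -> substrate=0 bound=3 product=0
t=2: arr=2 -> substrate=2 bound=3 product=0
t=3: arr=2 -> substrate=4 bound=3 product=0
t=4: arr=3 -> substrate=5 bound=3 product=2
t=5: arr=2 -> substrate=6 bound=3 product=3
t=6: arr=0 -> substrate=6 bound=3 product=3
t=7: arr=0 -> substrate=6 bound=3 product=3
t=8: arr=3 -> substrate=7 bound=3 product=5
t=9: arr=2 -> substrate=8 bound=3 product=6
t=10: arr=3 -> substrate=11 bound=3 product=6
t=11: arr=0 -> substrate=11 bound=3 product=6
t=12: arr=2 -> substrate=11 bound=3 product=8

Answer: 8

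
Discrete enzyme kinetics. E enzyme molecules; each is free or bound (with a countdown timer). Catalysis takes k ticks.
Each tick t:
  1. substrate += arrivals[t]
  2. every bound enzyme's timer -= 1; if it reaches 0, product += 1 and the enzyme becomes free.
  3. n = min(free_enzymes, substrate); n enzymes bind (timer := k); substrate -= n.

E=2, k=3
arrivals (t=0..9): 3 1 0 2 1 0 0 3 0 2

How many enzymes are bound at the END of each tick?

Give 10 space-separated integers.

Answer: 2 2 2 2 2 2 2 2 2 2

Derivation:
t=0: arr=3 -> substrate=1 bound=2 product=0
t=1: arr=1 -> substrate=2 bound=2 product=0
t=2: arr=0 -> substrate=2 bound=2 product=0
t=3: arr=2 -> substrate=2 bound=2 product=2
t=4: arr=1 -> substrate=3 bound=2 product=2
t=5: arr=0 -> substrate=3 bound=2 product=2
t=6: arr=0 -> substrate=1 bound=2 product=4
t=7: arr=3 -> substrate=4 bound=2 product=4
t=8: arr=0 -> substrate=4 bound=2 product=4
t=9: arr=2 -> substrate=4 bound=2 product=6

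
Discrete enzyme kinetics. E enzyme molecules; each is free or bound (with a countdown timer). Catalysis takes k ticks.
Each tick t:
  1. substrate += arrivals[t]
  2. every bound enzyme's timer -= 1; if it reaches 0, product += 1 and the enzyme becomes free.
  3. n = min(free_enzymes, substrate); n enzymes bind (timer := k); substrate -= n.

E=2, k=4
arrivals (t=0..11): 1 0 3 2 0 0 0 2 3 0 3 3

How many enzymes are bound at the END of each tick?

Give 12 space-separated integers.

Answer: 1 1 2 2 2 2 2 2 2 2 2 2

Derivation:
t=0: arr=1 -> substrate=0 bound=1 product=0
t=1: arr=0 -> substrate=0 bound=1 product=0
t=2: arr=3 -> substrate=2 bound=2 product=0
t=3: arr=2 -> substrate=4 bound=2 product=0
t=4: arr=0 -> substrate=3 bound=2 product=1
t=5: arr=0 -> substrate=3 bound=2 product=1
t=6: arr=0 -> substrate=2 bound=2 product=2
t=7: arr=2 -> substrate=4 bound=2 product=2
t=8: arr=3 -> substrate=6 bound=2 product=3
t=9: arr=0 -> substrate=6 bound=2 product=3
t=10: arr=3 -> substrate=8 bound=2 product=4
t=11: arr=3 -> substrate=11 bound=2 product=4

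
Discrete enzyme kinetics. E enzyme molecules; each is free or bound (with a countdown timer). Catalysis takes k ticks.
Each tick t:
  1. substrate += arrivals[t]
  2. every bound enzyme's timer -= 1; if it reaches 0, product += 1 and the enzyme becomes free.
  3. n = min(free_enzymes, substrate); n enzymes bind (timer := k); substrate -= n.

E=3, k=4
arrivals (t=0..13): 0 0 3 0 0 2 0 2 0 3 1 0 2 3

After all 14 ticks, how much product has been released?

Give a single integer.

t=0: arr=0 -> substrate=0 bound=0 product=0
t=1: arr=0 -> substrate=0 bound=0 product=0
t=2: arr=3 -> substrate=0 bound=3 product=0
t=3: arr=0 -> substrate=0 bound=3 product=0
t=4: arr=0 -> substrate=0 bound=3 product=0
t=5: arr=2 -> substrate=2 bound=3 product=0
t=6: arr=0 -> substrate=0 bound=2 product=3
t=7: arr=2 -> substrate=1 bound=3 product=3
t=8: arr=0 -> substrate=1 bound=3 product=3
t=9: arr=3 -> substrate=4 bound=3 product=3
t=10: arr=1 -> substrate=3 bound=3 product=5
t=11: arr=0 -> substrate=2 bound=3 product=6
t=12: arr=2 -> substrate=4 bound=3 product=6
t=13: arr=3 -> substrate=7 bound=3 product=6

Answer: 6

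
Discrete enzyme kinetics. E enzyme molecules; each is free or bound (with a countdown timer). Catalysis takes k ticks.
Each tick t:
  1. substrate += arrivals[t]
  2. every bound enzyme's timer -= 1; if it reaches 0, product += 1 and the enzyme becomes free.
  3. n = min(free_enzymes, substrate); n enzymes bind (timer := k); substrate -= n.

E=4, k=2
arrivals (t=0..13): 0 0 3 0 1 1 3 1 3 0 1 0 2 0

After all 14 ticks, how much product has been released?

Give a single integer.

Answer: 13

Derivation:
t=0: arr=0 -> substrate=0 bound=0 product=0
t=1: arr=0 -> substrate=0 bound=0 product=0
t=2: arr=3 -> substrate=0 bound=3 product=0
t=3: arr=0 -> substrate=0 bound=3 product=0
t=4: arr=1 -> substrate=0 bound=1 product=3
t=5: arr=1 -> substrate=0 bound=2 product=3
t=6: arr=3 -> substrate=0 bound=4 product=4
t=7: arr=1 -> substrate=0 bound=4 product=5
t=8: arr=3 -> substrate=0 bound=4 product=8
t=9: arr=0 -> substrate=0 bound=3 product=9
t=10: arr=1 -> substrate=0 bound=1 product=12
t=11: arr=0 -> substrate=0 bound=1 product=12
t=12: arr=2 -> substrate=0 bound=2 product=13
t=13: arr=0 -> substrate=0 bound=2 product=13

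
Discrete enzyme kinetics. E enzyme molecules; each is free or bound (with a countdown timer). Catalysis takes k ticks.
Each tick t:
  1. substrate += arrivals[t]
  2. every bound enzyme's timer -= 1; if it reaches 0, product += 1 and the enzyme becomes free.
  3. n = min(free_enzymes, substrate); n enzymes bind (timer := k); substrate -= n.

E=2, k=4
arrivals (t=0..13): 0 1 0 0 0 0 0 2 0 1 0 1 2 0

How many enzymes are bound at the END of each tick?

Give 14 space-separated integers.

t=0: arr=0 -> substrate=0 bound=0 product=0
t=1: arr=1 -> substrate=0 bound=1 product=0
t=2: arr=0 -> substrate=0 bound=1 product=0
t=3: arr=0 -> substrate=0 bound=1 product=0
t=4: arr=0 -> substrate=0 bound=1 product=0
t=5: arr=0 -> substrate=0 bound=0 product=1
t=6: arr=0 -> substrate=0 bound=0 product=1
t=7: arr=2 -> substrate=0 bound=2 product=1
t=8: arr=0 -> substrate=0 bound=2 product=1
t=9: arr=1 -> substrate=1 bound=2 product=1
t=10: arr=0 -> substrate=1 bound=2 product=1
t=11: arr=1 -> substrate=0 bound=2 product=3
t=12: arr=2 -> substrate=2 bound=2 product=3
t=13: arr=0 -> substrate=2 bound=2 product=3

Answer: 0 1 1 1 1 0 0 2 2 2 2 2 2 2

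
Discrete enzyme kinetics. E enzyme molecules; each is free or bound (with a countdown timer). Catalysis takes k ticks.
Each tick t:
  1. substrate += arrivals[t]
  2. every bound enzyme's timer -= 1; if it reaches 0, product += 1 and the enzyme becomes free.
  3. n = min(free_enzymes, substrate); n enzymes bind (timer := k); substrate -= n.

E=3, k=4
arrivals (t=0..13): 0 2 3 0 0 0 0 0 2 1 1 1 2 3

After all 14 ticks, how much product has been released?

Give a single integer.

t=0: arr=0 -> substrate=0 bound=0 product=0
t=1: arr=2 -> substrate=0 bound=2 product=0
t=2: arr=3 -> substrate=2 bound=3 product=0
t=3: arr=0 -> substrate=2 bound=3 product=0
t=4: arr=0 -> substrate=2 bound=3 product=0
t=5: arr=0 -> substrate=0 bound=3 product=2
t=6: arr=0 -> substrate=0 bound=2 product=3
t=7: arr=0 -> substrate=0 bound=2 product=3
t=8: arr=2 -> substrate=1 bound=3 product=3
t=9: arr=1 -> substrate=0 bound=3 product=5
t=10: arr=1 -> substrate=1 bound=3 product=5
t=11: arr=1 -> substrate=2 bound=3 product=5
t=12: arr=2 -> substrate=3 bound=3 product=6
t=13: arr=3 -> substrate=4 bound=3 product=8

Answer: 8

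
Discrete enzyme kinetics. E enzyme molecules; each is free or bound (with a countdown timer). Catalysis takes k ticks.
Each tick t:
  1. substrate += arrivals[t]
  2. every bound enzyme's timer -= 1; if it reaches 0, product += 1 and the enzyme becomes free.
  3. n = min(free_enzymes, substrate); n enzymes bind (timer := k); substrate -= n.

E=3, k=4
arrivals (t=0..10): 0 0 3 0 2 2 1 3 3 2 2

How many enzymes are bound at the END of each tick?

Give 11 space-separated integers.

Answer: 0 0 3 3 3 3 3 3 3 3 3

Derivation:
t=0: arr=0 -> substrate=0 bound=0 product=0
t=1: arr=0 -> substrate=0 bound=0 product=0
t=2: arr=3 -> substrate=0 bound=3 product=0
t=3: arr=0 -> substrate=0 bound=3 product=0
t=4: arr=2 -> substrate=2 bound=3 product=0
t=5: arr=2 -> substrate=4 bound=3 product=0
t=6: arr=1 -> substrate=2 bound=3 product=3
t=7: arr=3 -> substrate=5 bound=3 product=3
t=8: arr=3 -> substrate=8 bound=3 product=3
t=9: arr=2 -> substrate=10 bound=3 product=3
t=10: arr=2 -> substrate=9 bound=3 product=6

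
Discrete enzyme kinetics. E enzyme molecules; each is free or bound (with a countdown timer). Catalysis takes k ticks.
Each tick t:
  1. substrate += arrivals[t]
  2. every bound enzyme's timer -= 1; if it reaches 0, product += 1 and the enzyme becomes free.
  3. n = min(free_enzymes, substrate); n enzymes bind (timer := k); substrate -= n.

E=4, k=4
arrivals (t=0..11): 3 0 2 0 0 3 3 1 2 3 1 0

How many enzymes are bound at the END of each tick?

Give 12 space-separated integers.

Answer: 3 3 4 4 2 4 4 4 4 4 4 4

Derivation:
t=0: arr=3 -> substrate=0 bound=3 product=0
t=1: arr=0 -> substrate=0 bound=3 product=0
t=2: arr=2 -> substrate=1 bound=4 product=0
t=3: arr=0 -> substrate=1 bound=4 product=0
t=4: arr=0 -> substrate=0 bound=2 product=3
t=5: arr=3 -> substrate=1 bound=4 product=3
t=6: arr=3 -> substrate=3 bound=4 product=4
t=7: arr=1 -> substrate=4 bound=4 product=4
t=8: arr=2 -> substrate=5 bound=4 product=5
t=9: arr=3 -> substrate=6 bound=4 product=7
t=10: arr=1 -> substrate=6 bound=4 product=8
t=11: arr=0 -> substrate=6 bound=4 product=8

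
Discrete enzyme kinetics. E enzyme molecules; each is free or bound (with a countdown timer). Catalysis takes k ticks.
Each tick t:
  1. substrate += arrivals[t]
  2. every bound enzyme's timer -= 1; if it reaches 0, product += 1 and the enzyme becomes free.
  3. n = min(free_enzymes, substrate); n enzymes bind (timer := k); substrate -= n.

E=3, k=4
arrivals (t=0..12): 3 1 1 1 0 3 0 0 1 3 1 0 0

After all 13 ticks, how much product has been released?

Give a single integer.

Answer: 9

Derivation:
t=0: arr=3 -> substrate=0 bound=3 product=0
t=1: arr=1 -> substrate=1 bound=3 product=0
t=2: arr=1 -> substrate=2 bound=3 product=0
t=3: arr=1 -> substrate=3 bound=3 product=0
t=4: arr=0 -> substrate=0 bound=3 product=3
t=5: arr=3 -> substrate=3 bound=3 product=3
t=6: arr=0 -> substrate=3 bound=3 product=3
t=7: arr=0 -> substrate=3 bound=3 product=3
t=8: arr=1 -> substrate=1 bound=3 product=6
t=9: arr=3 -> substrate=4 bound=3 product=6
t=10: arr=1 -> substrate=5 bound=3 product=6
t=11: arr=0 -> substrate=5 bound=3 product=6
t=12: arr=0 -> substrate=2 bound=3 product=9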